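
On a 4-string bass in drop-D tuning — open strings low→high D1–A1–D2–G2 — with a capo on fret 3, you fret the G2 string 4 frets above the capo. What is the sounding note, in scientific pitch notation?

D3

The capo raises the open G2 by 3 semitones to A♯2; fretting 4 more gives G2 + 3 + 4 = G2 + 7 semitones = D3.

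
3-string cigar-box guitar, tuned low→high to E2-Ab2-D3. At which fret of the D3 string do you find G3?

G3 is 5 semitones above the open D3 (D–Eb–E–F–Gb–G), so it sits at fret 5.

5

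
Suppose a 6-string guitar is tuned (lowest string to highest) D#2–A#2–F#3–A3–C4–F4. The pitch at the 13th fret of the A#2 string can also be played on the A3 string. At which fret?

2

A#2 at fret 13 is A#2 + 13 semitones = B3.
The open A3 string is 11 semitones above the open A#2, so the same pitch on the A3 string lies at fret 13 − 11 = 2.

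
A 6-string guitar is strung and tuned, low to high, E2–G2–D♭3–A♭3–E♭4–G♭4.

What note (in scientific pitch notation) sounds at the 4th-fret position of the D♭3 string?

D♭3 is MIDI 49. Adding 4 gives 53, which is F3.

F3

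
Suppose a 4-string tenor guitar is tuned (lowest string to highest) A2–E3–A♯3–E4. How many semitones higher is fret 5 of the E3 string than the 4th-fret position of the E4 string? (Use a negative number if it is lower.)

-11 semitones

E3 at fret 5 → A3 (MIDI 57); E4 at fret 4 → G♯4 (MIDI 68).
57 − 68 = -11, so the two pitches are 11 semitones apart.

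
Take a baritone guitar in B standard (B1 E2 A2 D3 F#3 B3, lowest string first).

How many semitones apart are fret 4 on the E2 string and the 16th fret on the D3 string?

E2 at fret 4 → G#2 (MIDI 44); D3 at fret 16 → F#4 (MIDI 66).
44 − 66 = -22, so the two pitches are 22 semitones apart, with F#4 the higher.

22 semitones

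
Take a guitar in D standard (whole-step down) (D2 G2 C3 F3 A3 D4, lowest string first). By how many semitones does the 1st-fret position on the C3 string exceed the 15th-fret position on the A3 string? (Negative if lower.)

-23 semitones

C3 at fret 1 → C#3 (MIDI 49); A3 at fret 15 → C5 (MIDI 72).
49 − 72 = -23, so the two pitches are 23 semitones apart.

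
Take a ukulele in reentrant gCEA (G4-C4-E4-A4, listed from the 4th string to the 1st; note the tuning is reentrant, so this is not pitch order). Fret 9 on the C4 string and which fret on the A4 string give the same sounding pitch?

Fret 9 on C4 is MIDI 60 + 9 = 69 (A4). On the A4 string (open MIDI 69), that pitch is 69 − 69 = fret 0.

0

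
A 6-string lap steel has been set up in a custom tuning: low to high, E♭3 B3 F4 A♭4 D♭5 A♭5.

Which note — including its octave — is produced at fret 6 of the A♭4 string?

D5

A♭4 is MIDI 68. Adding 6 gives 74, which is D5.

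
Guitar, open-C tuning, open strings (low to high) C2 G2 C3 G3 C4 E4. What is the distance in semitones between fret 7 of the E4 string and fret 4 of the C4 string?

E4 at fret 7 → B4 (MIDI 71); C4 at fret 4 → E4 (MIDI 64).
71 − 64 = 7, so the two pitches are 7 semitones apart, with B4 the higher.

7 semitones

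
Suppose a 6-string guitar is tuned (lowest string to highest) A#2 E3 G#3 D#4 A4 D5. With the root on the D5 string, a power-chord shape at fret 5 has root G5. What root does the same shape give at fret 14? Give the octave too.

E6

Moving from fret 5 to fret 14 shifts the root by 9 semitones.
G5 up 9 semitones is E6.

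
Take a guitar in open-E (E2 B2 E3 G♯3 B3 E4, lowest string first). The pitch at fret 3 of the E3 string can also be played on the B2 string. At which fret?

E3 at fret 3 is E3 + 3 semitones = G3.
The open B2 string is 5 semitones below the open E3, so the same pitch on the B2 string lies at fret 3 + 5 = 8.

8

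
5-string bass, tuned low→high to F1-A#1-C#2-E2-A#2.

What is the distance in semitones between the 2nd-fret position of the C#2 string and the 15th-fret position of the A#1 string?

10 semitones

C#2 at fret 2 → D#2 (MIDI 39); A#1 at fret 15 → C#3 (MIDI 49).
39 − 49 = -10, so the two pitches are 10 semitones apart, with C#3 the higher.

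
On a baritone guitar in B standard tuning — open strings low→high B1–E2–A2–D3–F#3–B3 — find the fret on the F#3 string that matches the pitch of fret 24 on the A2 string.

15

Fret 24 on A2 is MIDI 45 + 24 = 69 (A4). On the F#3 string (open MIDI 54), that pitch is 69 − 54 = fret 15.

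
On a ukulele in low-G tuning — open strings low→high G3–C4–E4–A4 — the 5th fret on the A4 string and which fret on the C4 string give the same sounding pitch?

14

A4 at fret 5 is A4 + 5 semitones = D5.
The open C4 string is 9 semitones below the open A4, so the same pitch on the C4 string lies at fret 5 + 9 = 14.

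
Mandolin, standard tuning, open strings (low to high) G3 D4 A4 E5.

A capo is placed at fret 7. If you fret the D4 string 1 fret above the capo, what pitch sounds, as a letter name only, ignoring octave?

The capo raises the open D4 by 7 semitones to A4; fretting 1 more gives D4 + 7 + 1 = D4 + 8 semitones, landing on A#.

A#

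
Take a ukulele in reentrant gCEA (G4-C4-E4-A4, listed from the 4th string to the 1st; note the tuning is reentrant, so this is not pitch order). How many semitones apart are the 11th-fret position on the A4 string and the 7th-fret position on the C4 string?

13 semitones

A4 at fret 11 → G#5 (MIDI 80); C4 at fret 7 → G4 (MIDI 67).
80 − 67 = 13, so the two pitches are 13 semitones apart, with G#5 the higher.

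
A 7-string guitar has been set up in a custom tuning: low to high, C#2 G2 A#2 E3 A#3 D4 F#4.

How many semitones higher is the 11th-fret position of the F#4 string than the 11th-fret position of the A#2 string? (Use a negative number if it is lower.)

20 semitones

F#4 at fret 11 → F5 (MIDI 77); A#2 at fret 11 → A3 (MIDI 57).
77 − 57 = 20, so the two pitches are 20 semitones apart.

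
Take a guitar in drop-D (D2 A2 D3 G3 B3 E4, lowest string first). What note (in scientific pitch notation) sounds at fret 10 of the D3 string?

C4

The open D3 string plus 10 semitones: D–D#–E–F–…–A#–B–C.
The walk passes from B into C once, so the octave number goes from 3 to 4.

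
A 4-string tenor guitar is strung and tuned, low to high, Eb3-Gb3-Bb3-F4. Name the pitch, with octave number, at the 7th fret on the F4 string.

C5

The open F4 string plus 7 semitones: F–Gb–G–Ab–A–Bb–B–C.
The walk passes from B into C once, so the octave number goes from 4 to 5.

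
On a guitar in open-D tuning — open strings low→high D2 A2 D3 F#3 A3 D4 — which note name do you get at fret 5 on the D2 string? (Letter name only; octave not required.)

Each fret is one semitone, so D2 + 5 = G.

G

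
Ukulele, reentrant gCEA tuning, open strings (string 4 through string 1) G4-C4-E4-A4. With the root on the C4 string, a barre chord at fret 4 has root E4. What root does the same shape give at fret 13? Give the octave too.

Moving from fret 4 to fret 13 shifts the root by 9 semitones.
E4 up 9 semitones is C#5.

C#5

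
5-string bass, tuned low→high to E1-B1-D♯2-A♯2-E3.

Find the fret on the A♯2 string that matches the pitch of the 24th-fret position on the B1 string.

13

B1 at fret 24 is B1 + 24 semitones = B3.
The open A♯2 string is 11 semitones above the open B1, so the same pitch on the A♯2 string lies at fret 24 − 11 = 13.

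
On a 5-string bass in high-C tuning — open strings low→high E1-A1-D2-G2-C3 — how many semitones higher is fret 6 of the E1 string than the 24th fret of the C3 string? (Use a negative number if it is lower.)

E1 at fret 6 → A♯1 (MIDI 34); C3 at fret 24 → C5 (MIDI 72).
34 − 72 = -38, so the two pitches are 38 semitones apart.

-38 semitones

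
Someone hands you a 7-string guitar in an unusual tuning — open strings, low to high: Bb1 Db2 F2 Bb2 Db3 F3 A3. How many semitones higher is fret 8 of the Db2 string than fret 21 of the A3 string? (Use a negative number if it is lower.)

Db2 at fret 8 → A2 (MIDI 45); A3 at fret 21 → Gb5 (MIDI 78).
45 − 78 = -33, so the two pitches are 33 semitones apart.

-33 semitones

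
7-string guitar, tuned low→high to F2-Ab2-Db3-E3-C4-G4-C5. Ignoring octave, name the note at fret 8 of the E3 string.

C

Each fret is one semitone, so E3 + 8 = C.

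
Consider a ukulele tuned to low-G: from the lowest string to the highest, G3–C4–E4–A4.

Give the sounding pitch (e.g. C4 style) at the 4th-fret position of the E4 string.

The open E4 string plus 4 semitones: E–F–F#–G–G#.
No B→C boundary is crossed, so the octave stays at 4.

G♯4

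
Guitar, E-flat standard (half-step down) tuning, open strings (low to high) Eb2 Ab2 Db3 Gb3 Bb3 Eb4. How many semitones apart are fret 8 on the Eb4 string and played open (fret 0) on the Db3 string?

Eb4 at fret 8 → B4 (MIDI 71); Db3 at fret 0 → Db3 (MIDI 49).
71 − 49 = 22, so the two pitches are 22 semitones apart, with B4 the higher.

22 semitones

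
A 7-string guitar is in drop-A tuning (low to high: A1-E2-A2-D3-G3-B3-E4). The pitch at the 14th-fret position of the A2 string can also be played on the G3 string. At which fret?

A2 at fret 14 is A2 + 14 semitones = B3.
The open G3 string is 10 semitones above the open A2, so the same pitch on the G3 string lies at fret 14 − 10 = 4.

4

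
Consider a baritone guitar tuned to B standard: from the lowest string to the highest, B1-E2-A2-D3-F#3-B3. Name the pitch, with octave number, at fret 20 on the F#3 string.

D5

F#3 is MIDI 54. Adding 20 gives 74, which is D5.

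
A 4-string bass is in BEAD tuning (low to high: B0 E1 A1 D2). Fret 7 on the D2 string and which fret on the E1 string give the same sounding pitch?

17

D2 at fret 7 is D2 + 7 semitones = A2.
The open E1 string is 10 semitones below the open D2, so the same pitch on the E1 string lies at fret 7 + 10 = 17.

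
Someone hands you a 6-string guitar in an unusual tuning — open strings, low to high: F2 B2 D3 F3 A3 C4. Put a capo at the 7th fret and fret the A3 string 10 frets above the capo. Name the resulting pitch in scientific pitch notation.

D5

The capo raises the open A3 by 7 semitones to E4; fretting 10 more gives A3 + 7 + 10 = A3 + 17 semitones = D5.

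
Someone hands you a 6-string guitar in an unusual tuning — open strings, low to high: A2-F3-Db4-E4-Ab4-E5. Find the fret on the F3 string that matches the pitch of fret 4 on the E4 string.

Fret 4 on E4 is MIDI 64 + 4 = 68 (Ab4). On the F3 string (open MIDI 53), that pitch is 68 − 53 = fret 15.

15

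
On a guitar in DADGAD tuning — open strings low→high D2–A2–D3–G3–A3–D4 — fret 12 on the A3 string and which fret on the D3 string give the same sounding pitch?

19

A3 at fret 12 is A3 + 12 semitones = A4.
The open D3 string is 7 semitones below the open A3, so the same pitch on the D3 string lies at fret 12 + 7 = 19.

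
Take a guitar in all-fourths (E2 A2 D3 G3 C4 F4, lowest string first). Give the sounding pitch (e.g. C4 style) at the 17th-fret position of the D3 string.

Each fret is one semitone, so D3 + 17 = G4.

G4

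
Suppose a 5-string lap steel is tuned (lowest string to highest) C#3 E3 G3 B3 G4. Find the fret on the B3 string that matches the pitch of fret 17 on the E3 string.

Fret 17 on E3 is MIDI 52 + 17 = 69 (A4). On the B3 string (open MIDI 59), that pitch is 69 − 59 = fret 10.

10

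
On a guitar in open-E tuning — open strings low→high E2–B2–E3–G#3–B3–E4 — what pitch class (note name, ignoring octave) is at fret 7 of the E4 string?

Each fret is one semitone, so E4 + 7 = B.

B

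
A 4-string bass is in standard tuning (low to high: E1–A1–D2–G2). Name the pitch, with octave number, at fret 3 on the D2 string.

F2

The open D2 string plus 3 semitones: D–D#–E–F.
No B→C boundary is crossed, so the octave stays at 2.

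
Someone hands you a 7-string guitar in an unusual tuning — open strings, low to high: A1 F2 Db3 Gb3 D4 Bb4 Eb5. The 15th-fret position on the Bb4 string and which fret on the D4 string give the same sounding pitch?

Bb4 at fret 15 is Bb4 + 15 semitones = Db6.
The open D4 string is 8 semitones below the open Bb4, so the same pitch on the D4 string lies at fret 15 + 8 = 23.

23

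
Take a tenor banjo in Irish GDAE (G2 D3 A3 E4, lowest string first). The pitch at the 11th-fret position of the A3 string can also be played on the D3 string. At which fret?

18

A3 at fret 11 is A3 + 11 semitones = G#4.
The open D3 string is 7 semitones below the open A3, so the same pitch on the D3 string lies at fret 11 + 7 = 18.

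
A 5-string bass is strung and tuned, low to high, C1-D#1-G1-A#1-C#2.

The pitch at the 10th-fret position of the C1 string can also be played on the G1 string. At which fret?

3

C1 at fret 10 is C1 + 10 semitones = A#1.
The open G1 string is 7 semitones above the open C1, so the same pitch on the G1 string lies at fret 10 − 7 = 3.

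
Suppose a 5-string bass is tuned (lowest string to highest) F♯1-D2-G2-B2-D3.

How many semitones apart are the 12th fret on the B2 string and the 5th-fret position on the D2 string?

B2 at fret 12 → B3 (MIDI 59); D2 at fret 5 → G2 (MIDI 43).
59 − 43 = 16, so the two pitches are 16 semitones apart, with B3 the higher.

16 semitones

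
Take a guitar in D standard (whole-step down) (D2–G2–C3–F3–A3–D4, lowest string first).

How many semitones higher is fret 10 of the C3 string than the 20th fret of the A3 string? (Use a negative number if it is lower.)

-19 semitones

C3 at fret 10 → A#3 (MIDI 58); A3 at fret 20 → F5 (MIDI 77).
58 − 77 = -19, so the two pitches are 19 semitones apart.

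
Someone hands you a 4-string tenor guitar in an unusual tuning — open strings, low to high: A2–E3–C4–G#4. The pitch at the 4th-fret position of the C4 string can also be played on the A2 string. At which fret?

Fret 4 on C4 is MIDI 60 + 4 = 64 (E4). On the A2 string (open MIDI 45), that pitch is 64 − 45 = fret 19.

19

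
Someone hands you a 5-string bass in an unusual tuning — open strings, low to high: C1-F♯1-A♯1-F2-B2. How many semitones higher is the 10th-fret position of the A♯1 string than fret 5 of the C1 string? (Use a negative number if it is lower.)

A♯1 at fret 10 → G♯2 (MIDI 44); C1 at fret 5 → F1 (MIDI 29).
44 − 29 = 15, so the two pitches are 15 semitones apart.

15 semitones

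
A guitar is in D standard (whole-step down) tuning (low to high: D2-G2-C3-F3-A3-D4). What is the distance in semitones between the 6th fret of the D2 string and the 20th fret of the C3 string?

D2 at fret 6 → G♯2 (MIDI 44); C3 at fret 20 → G♯4 (MIDI 68).
44 − 68 = -24, so the two pitches are 24 semitones apart, with G♯4 the higher.

24 semitones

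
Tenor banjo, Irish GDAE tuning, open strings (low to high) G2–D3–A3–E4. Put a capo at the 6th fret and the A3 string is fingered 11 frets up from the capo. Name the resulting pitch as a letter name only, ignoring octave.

The capo raises the open A3 by 6 semitones to D♯4; fretting 11 more gives A3 + 6 + 11 = A3 + 17 semitones, landing on D.

D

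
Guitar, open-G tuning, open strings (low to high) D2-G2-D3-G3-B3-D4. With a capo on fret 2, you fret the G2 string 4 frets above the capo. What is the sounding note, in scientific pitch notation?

C#3

The capo raises the open G2 by 2 semitones to A2; fretting 4 more gives G2 + 2 + 4 = G2 + 6 semitones = C#3.
(Also written Db.)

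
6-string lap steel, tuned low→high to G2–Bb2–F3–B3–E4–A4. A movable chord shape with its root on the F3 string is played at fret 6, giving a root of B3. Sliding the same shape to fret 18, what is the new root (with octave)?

Moving from fret 6 to fret 18 shifts the root by 12 semitones.
B3 up 12 semitones is B4.

B4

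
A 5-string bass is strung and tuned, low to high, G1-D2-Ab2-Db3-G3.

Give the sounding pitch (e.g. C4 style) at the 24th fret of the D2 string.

D4

The open D2 string plus 24 semitones: D–Eb–E–F–…–C–Db–D.
The walk passes from B into C 2 times, so the octave number goes from 2 to 4.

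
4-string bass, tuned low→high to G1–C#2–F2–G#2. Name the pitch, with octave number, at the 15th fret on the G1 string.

Each fret is one semitone, so G1 + 15 = A#2.
(Equivalently spelled Bb2.)

A#2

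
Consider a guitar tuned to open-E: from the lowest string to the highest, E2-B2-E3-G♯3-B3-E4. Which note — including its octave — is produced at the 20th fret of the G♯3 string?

E5

Each fret is one semitone, so G♯3 + 20 = E5.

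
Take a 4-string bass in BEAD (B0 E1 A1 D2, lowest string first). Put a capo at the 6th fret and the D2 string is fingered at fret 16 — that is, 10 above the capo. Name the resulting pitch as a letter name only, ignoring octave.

The capo raises the open D2 by 6 semitones to G#2; fretting 10 more gives D2 + 6 + 10 = D2 + 16 semitones, landing on F#.
(Also written Gb.)

F#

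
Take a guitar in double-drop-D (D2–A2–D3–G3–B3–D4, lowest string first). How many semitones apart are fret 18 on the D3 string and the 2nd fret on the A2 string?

21 semitones

D3 at fret 18 → G♯4 (MIDI 68); A2 at fret 2 → B2 (MIDI 47).
68 − 47 = 21, so the two pitches are 21 semitones apart, with G♯4 the higher.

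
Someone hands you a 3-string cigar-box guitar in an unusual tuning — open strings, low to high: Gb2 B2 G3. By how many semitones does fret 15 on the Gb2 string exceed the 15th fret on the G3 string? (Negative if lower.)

-13 semitones

Gb2 at fret 15 → A3 (MIDI 57); G3 at fret 15 → Bb4 (MIDI 70).
57 − 70 = -13, so the two pitches are 13 semitones apart.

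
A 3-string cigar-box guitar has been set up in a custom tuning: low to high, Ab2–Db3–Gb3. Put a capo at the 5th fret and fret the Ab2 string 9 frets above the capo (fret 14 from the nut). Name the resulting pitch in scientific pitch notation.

The capo raises the open Ab2 by 5 semitones to Db3; fretting 9 more gives Ab2 + 5 + 9 = Ab2 + 14 semitones = Bb3.
(Also written A#.)

Bb3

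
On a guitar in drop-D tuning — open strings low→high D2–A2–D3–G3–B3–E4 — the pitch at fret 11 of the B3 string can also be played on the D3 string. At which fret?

B3 at fret 11 is B3 + 11 semitones = A#4.
The open D3 string is 9 semitones below the open B3, so the same pitch on the D3 string lies at fret 11 + 9 = 20.

20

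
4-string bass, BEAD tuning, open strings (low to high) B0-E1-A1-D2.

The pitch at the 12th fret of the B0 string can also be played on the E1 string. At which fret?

7

B0 at fret 12 is B0 + 12 semitones = B1.
The open E1 string is 5 semitones above the open B0, so the same pitch on the E1 string lies at fret 12 − 5 = 7.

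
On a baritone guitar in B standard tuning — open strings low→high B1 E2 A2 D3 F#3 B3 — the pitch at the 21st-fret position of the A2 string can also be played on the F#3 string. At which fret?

12

Fret 21 on A2 is MIDI 45 + 21 = 66 (F#4). On the F#3 string (open MIDI 54), that pitch is 66 − 54 = fret 12.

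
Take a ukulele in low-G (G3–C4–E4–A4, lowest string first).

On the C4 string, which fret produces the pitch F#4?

F#4 is 6 semitones above the open C4 (C–C#–D–D#–E–F–F#), so it sits at fret 6.

6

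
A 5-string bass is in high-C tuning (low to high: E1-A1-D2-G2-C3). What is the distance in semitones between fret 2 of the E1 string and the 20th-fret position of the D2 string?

28 semitones

E1 at fret 2 → F#1 (MIDI 30); D2 at fret 20 → A#3 (MIDI 58).
30 − 58 = -28, so the two pitches are 28 semitones apart, with A#3 the higher.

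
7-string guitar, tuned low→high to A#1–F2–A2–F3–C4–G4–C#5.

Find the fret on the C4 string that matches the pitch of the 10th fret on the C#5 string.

23

Fret 10 on C#5 is MIDI 73 + 10 = 83 (B5). On the C4 string (open MIDI 60), that pitch is 83 − 60 = fret 23.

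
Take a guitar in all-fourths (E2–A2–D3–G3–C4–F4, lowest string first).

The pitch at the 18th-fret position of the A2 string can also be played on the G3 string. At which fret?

8

A2 at fret 18 is A2 + 18 semitones = D♯4.
The open G3 string is 10 semitones above the open A2, so the same pitch on the G3 string lies at fret 18 − 10 = 8.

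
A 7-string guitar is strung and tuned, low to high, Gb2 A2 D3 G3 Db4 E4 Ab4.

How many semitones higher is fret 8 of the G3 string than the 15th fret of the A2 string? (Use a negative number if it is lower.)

3 semitones

G3 at fret 8 → Eb4 (MIDI 63); A2 at fret 15 → C4 (MIDI 60).
63 − 60 = 3, so the two pitches are 3 semitones apart.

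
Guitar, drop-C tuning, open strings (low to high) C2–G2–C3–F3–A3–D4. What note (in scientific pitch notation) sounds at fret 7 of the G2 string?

D3

The open G2 string plus 7 semitones: G–G#–A–A#–B–C–C#–D.
The walk passes from B into C once, so the octave number goes from 2 to 3.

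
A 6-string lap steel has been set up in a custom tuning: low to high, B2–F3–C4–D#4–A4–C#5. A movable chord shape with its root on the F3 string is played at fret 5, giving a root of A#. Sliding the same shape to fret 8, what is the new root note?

Moving from fret 5 to fret 8 shifts the root by 3 semitones.
A# up 3 semitones is C#.

C#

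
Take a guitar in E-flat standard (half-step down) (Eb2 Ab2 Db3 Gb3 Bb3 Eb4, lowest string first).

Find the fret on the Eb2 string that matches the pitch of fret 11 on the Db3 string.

21

Db3 at fret 11 is Db3 + 11 semitones = C4.
The open Eb2 string is 10 semitones below the open Db3, so the same pitch on the Eb2 string lies at fret 11 + 10 = 21.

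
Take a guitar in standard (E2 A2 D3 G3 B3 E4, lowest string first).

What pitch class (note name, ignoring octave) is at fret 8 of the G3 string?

G3 is MIDI 55. Adding 8 gives 63; 63 mod 12 = 3, i.e. D♯.
(Equivalently spelled E♭.)

D♯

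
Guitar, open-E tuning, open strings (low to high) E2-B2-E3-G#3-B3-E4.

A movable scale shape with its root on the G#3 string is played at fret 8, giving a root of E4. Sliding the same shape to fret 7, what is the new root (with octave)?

Moving from fret 8 to fret 7 shifts the root by -1 semitone.
E4 down 1 semitone is D#4.

D#4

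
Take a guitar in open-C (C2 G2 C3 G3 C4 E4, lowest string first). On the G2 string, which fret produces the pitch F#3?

F#3 is 11 semitones above the open G2 (G–G#–A–A#–…–E–F–F#), so it sits at fret 11.

11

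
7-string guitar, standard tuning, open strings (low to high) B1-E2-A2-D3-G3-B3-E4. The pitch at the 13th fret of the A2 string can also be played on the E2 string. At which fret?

A2 at fret 13 is A2 + 13 semitones = A♯3.
The open E2 string is 5 semitones below the open A2, so the same pitch on the E2 string lies at fret 13 + 5 = 18.

18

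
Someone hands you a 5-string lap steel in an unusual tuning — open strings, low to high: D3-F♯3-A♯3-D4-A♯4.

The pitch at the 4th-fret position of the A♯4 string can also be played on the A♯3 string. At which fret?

16

Fret 4 on A♯4 is MIDI 70 + 4 = 74 (D5). On the A♯3 string (open MIDI 58), that pitch is 74 − 58 = fret 16.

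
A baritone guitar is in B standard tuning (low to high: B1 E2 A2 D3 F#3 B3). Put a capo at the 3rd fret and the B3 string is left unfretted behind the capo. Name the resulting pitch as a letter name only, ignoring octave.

D

The capo raises the open B3 by 3 semitones to D4; fretting 0 more gives B3 + 3 + 0 = B3 + 3 semitones, landing on D.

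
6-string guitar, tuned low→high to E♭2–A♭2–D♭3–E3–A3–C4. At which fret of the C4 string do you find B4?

B4 is 11 semitones above the open C4 (C–Db–D–Eb–…–A–Bb–B), so it sits at fret 11.

11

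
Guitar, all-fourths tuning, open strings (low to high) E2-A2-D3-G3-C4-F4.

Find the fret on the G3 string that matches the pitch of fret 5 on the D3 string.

D3 at fret 5 is D3 + 5 semitones = G3.
The open G3 string is 5 semitones above the open D3, so the same pitch on the G3 string lies at fret 5 − 5 = 0.

0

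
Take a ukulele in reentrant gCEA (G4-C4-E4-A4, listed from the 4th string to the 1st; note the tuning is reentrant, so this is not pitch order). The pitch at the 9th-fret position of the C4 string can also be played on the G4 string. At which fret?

2

Fret 9 on C4 is MIDI 60 + 9 = 69 (A4). On the G4 string (open MIDI 67), that pitch is 69 − 67 = fret 2.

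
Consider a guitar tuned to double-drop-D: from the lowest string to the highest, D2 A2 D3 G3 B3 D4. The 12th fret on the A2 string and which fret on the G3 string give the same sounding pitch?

A2 at fret 12 is A2 + 12 semitones = A3.
The open G3 string is 10 semitones above the open A2, so the same pitch on the G3 string lies at fret 12 − 10 = 2.

2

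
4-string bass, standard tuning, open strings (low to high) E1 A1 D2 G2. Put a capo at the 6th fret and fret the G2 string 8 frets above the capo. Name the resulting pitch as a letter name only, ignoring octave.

A

The capo raises the open G2 by 6 semitones to C♯3; fretting 8 more gives G2 + 6 + 8 = G2 + 14 semitones, landing on A.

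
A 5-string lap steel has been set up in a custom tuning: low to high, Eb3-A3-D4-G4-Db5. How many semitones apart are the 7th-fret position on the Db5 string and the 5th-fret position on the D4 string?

Db5 at fret 7 → Ab5 (MIDI 80); D4 at fret 5 → G4 (MIDI 67).
80 − 67 = 13, so the two pitches are 13 semitones apart, with Ab5 the higher.

13 semitones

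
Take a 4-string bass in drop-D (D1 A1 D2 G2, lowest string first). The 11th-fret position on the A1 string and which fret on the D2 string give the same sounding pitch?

A1 at fret 11 is A1 + 11 semitones = G♯2.
The open D2 string is 5 semitones above the open A1, so the same pitch on the D2 string lies at fret 11 − 5 = 6.

6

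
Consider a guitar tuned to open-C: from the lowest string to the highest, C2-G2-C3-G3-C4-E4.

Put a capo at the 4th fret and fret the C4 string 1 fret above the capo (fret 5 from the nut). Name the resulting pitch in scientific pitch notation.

The capo raises the open C4 by 4 semitones to E4; fretting 1 more gives C4 + 4 + 1 = C4 + 5 semitones = F4.

F4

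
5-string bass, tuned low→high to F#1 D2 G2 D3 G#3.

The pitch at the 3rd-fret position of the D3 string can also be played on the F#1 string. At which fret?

23

D3 at fret 3 is D3 + 3 semitones = F3.
The open F#1 string is 20 semitones below the open D3, so the same pitch on the F#1 string lies at fret 3 + 20 = 23.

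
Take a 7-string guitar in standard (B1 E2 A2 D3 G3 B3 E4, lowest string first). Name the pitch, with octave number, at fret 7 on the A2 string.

The open A2 string plus 7 semitones: A–A#–B–C–C#–D–D#–E.
The walk passes from B into C once, so the octave number goes from 2 to 3.

E3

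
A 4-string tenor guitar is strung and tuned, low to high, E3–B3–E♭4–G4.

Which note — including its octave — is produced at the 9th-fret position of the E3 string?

Each fret is one semitone, so E3 + 9 = D♭4.

D♭4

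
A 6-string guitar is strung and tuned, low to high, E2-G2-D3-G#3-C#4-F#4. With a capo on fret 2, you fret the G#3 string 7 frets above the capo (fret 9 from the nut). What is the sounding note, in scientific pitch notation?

The capo raises the open G#3 by 2 semitones to A#3; fretting 7 more gives G#3 + 2 + 7 = G#3 + 9 semitones = F4.

F4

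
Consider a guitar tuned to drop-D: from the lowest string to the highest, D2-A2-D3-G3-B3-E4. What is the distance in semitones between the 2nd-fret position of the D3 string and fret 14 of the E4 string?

D3 at fret 2 → E3 (MIDI 52); E4 at fret 14 → F#5 (MIDI 78).
52 − 78 = -26, so the two pitches are 26 semitones apart, with F#5 the higher.

26 semitones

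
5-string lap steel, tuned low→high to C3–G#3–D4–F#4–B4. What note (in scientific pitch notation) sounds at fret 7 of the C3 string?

The open C3 string plus 7 semitones: C–C#–D–D#–E–F–F#–G.
No B→C boundary is crossed, so the octave stays at 3.

G3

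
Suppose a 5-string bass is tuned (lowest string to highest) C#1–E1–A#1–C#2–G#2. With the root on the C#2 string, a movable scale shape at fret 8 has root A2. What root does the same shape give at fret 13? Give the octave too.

D3

Moving from fret 8 to fret 13 shifts the root by 5 semitones.
A2 up 5 semitones is D3.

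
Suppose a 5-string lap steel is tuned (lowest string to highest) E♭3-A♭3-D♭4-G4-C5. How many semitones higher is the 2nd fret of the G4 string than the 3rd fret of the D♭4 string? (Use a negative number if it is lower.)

5 semitones

G4 at fret 2 → A4 (MIDI 69); D♭4 at fret 3 → E4 (MIDI 64).
69 − 64 = 5, so the two pitches are 5 semitones apart.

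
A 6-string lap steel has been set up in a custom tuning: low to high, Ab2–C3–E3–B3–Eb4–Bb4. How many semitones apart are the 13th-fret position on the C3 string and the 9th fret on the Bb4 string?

18 semitones

C3 at fret 13 → Db4 (MIDI 61); Bb4 at fret 9 → G5 (MIDI 79).
61 − 79 = -18, so the two pitches are 18 semitones apart, with G5 the higher.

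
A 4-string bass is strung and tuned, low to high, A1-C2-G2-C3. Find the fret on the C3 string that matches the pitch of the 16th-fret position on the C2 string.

4

C2 at fret 16 is C2 + 16 semitones = E3.
The open C3 string is 12 semitones above the open C2, so the same pitch on the C3 string lies at fret 16 − 12 = 4.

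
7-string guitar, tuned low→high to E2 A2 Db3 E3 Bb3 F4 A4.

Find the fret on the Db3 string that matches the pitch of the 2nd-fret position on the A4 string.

22

Fret 2 on A4 is MIDI 69 + 2 = 71 (B4). On the Db3 string (open MIDI 49), that pitch is 71 − 49 = fret 22.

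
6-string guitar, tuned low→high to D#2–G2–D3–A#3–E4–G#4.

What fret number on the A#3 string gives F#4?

8

F#4 is 8 semitones above the open A#3 (A#–B–C–C#–D–D#–E–F–F#), so it sits at fret 8.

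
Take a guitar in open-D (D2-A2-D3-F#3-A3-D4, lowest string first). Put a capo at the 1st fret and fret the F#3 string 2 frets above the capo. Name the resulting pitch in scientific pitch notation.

A3

The capo raises the open F#3 by 1 semitone to G3; fretting 2 more gives F#3 + 1 + 2 = F#3 + 3 semitones = A3.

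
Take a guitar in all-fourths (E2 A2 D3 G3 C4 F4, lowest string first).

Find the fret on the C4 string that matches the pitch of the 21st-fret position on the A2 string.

6

Fret 21 on A2 is MIDI 45 + 21 = 66 (F#4). On the C4 string (open MIDI 60), that pitch is 66 − 60 = fret 6.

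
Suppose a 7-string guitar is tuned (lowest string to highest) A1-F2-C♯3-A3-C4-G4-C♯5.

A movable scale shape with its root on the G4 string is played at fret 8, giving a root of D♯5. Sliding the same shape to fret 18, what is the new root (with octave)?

Moving from fret 8 to fret 18 shifts the root by 10 semitones.
D♯5 up 10 semitones is C♯6.

C♯6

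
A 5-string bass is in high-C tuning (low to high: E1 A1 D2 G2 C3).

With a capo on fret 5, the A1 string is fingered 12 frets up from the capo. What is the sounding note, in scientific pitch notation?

D3

The capo raises the open A1 by 5 semitones to D2; fretting 12 more gives A1 + 5 + 12 = A1 + 17 semitones = D3.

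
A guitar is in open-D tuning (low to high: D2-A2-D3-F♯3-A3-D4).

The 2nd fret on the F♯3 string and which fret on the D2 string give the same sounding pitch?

18

F♯3 at fret 2 is F♯3 + 2 semitones = G♯3.
The open D2 string is 16 semitones below the open F♯3, so the same pitch on the D2 string lies at fret 2 + 16 = 18.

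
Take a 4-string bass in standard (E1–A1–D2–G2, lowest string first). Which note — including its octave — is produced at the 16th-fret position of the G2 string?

B3

The open G2 string plus 16 semitones: G–G#–A–A#–…–A–A#–B.
The walk passes from B into C once, so the octave number goes from 2 to 3.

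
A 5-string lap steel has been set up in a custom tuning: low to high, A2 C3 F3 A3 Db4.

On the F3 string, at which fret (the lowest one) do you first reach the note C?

7

From F3, count semitones up the chromatic scale until reaching C: F–Gb–G–Ab–A–Bb–B–C — 7 steps.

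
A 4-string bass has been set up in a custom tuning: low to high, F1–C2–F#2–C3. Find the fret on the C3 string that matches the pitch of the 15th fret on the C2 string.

Fret 15 on C2 is MIDI 36 + 15 = 51 (D#3). On the C3 string (open MIDI 48), that pitch is 51 − 48 = fret 3.

3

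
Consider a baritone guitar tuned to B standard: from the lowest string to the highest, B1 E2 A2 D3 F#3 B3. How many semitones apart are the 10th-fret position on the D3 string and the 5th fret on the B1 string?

D3 at fret 10 → C4 (MIDI 60); B1 at fret 5 → E2 (MIDI 40).
60 − 40 = 20, so the two pitches are 20 semitones apart, with C4 the higher.

20 semitones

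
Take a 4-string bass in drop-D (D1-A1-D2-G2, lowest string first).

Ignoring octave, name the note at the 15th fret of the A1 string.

C

The open A1 string plus 15 semitones: A–A#–B–C–…–A#–B–C.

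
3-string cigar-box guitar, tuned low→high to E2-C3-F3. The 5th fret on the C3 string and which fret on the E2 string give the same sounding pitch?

13

Fret 5 on C3 is MIDI 48 + 5 = 53 (F3). On the E2 string (open MIDI 40), that pitch is 53 − 40 = fret 13.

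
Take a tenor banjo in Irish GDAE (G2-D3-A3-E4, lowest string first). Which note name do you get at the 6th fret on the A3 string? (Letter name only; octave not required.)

D♯

A3 is MIDI 57. Adding 6 gives 63; 63 mod 12 = 3, i.e. D♯.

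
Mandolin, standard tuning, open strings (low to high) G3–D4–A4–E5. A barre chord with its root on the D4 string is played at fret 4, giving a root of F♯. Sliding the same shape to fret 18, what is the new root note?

Moving from fret 4 to fret 18 shifts the root by 14 semitones.
F♯ up 14 semitones is G♯.

G♯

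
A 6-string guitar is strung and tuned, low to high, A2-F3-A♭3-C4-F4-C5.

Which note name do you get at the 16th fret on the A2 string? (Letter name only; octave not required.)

D♭

A2 is MIDI 45. Adding 16 gives 61; 61 mod 12 = 1, i.e. D♭.
(Equivalently spelled C♯.)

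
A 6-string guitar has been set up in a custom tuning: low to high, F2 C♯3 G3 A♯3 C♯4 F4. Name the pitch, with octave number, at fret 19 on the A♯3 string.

F5

Each fret is one semitone, so A♯3 + 19 = F5.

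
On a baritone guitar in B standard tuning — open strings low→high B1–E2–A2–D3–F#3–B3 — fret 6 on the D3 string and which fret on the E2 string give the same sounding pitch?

Fret 6 on D3 is MIDI 50 + 6 = 56 (G#3). On the E2 string (open MIDI 40), that pitch is 56 − 40 = fret 16.

16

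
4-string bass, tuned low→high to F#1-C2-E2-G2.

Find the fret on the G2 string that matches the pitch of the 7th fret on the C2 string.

C2 at fret 7 is C2 + 7 semitones = G2.
The open G2 string is 7 semitones above the open C2, so the same pitch on the G2 string lies at fret 7 − 7 = 0.

0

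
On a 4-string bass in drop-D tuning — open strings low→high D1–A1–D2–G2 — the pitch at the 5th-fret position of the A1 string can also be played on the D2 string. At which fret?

A1 at fret 5 is A1 + 5 semitones = D2.
The open D2 string is 5 semitones above the open A1, so the same pitch on the D2 string lies at fret 5 − 5 = 0.

0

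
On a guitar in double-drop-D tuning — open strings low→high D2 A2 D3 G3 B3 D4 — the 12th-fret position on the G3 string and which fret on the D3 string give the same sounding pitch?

17

G3 at fret 12 is G3 + 12 semitones = G4.
The open D3 string is 5 semitones below the open G3, so the same pitch on the D3 string lies at fret 12 + 5 = 17.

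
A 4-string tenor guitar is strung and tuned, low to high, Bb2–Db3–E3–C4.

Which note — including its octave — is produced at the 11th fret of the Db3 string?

C4

Each fret is one semitone, so Db3 + 11 = C4.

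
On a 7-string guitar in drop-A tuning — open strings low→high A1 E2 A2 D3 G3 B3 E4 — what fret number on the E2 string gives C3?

C3 is 8 semitones above the open E2 (E–F–F#–G–G#–A–A#–B–C), so it sits at fret 8.

8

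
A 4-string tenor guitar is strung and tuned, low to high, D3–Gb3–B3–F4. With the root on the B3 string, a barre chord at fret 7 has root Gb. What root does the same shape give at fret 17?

E

Moving from fret 7 to fret 17 shifts the root by 10 semitones.
Gb up 10 semitones is E.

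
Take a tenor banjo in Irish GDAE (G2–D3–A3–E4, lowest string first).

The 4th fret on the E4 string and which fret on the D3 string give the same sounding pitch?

18

Fret 4 on E4 is MIDI 64 + 4 = 68 (G♯4). On the D3 string (open MIDI 50), that pitch is 68 − 50 = fret 18.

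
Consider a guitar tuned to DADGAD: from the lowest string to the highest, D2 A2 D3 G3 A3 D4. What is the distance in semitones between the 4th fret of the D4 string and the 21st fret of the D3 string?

D4 at fret 4 → F#4 (MIDI 66); D3 at fret 21 → B4 (MIDI 71).
66 − 71 = -5, so the two pitches are 5 semitones apart, with B4 the higher.

5 semitones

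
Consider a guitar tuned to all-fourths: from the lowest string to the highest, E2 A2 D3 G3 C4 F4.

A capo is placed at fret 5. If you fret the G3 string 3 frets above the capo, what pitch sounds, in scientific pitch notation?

D#4

The capo raises the open G3 by 5 semitones to C4; fretting 3 more gives G3 + 5 + 3 = G3 + 8 semitones = D#4.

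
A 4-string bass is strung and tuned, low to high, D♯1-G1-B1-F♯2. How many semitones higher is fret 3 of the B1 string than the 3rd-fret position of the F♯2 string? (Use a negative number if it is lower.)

B1 at fret 3 → D2 (MIDI 38); F♯2 at fret 3 → A2 (MIDI 45).
38 − 45 = -7, so the two pitches are 7 semitones apart.

-7 semitones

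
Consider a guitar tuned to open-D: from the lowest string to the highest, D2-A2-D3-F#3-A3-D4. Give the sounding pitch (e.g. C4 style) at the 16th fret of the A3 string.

C#5

A3 is MIDI 57. Adding 16 gives 73, which is C#5.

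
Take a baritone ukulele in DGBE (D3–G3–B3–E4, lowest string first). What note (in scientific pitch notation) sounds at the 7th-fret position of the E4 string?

B4

The open E4 string plus 7 semitones: E–F–F#–G–G#–A–A#–B.
No B→C boundary is crossed, so the octave stays at 4.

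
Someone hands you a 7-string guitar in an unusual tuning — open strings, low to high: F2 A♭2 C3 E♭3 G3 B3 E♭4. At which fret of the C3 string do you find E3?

E3 is 4 semitones above the open C3 (C–Db–D–Eb–E), so it sits at fret 4.

4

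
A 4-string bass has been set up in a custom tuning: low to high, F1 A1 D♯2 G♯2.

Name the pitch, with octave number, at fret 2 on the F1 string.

The open F1 string plus 2 semitones: F–F#–G.
No B→C boundary is crossed, so the octave stays at 1.

G1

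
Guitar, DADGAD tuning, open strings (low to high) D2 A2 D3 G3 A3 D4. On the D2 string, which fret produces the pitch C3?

C3 is 10 semitones above the open D2 (D–D#–E–F–…–A#–B–C), so it sits at fret 10.

10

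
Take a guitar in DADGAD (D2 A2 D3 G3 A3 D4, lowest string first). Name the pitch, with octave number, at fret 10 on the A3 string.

The open A3 string plus 10 semitones: A–A#–B–C–…–F–F#–G.
The walk passes from B into C once, so the octave number goes from 3 to 4.

G4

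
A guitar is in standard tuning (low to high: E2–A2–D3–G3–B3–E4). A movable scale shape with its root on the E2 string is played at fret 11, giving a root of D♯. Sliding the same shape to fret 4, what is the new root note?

Moving from fret 11 to fret 4 shifts the root by -7 semitones.
D♯ down 7 semitones is G♯.

G♯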